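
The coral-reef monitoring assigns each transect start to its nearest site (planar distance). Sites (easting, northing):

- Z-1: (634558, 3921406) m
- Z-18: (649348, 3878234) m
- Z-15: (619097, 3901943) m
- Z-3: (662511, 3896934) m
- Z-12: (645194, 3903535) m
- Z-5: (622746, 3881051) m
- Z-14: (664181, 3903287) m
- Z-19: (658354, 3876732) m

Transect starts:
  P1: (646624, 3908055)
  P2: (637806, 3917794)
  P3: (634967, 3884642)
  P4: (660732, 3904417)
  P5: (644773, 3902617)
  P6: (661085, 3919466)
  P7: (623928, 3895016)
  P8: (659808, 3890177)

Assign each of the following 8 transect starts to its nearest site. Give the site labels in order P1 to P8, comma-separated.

Z-12, Z-1, Z-5, Z-14, Z-12, Z-14, Z-15, Z-3

P1 → Z-12 (d²=22475300.00)
P2 → Z-1 (d²=23596048.00)
P3 → Z-5 (d²=162248122.00)
P4 → Z-14 (d²=13172501.00)
P5 → Z-12 (d²=1019965.00)
P6 → Z-14 (d²=271345257.00)
P7 → Z-15 (d²=71321890.00)
P8 → Z-3 (d²=52963258.00)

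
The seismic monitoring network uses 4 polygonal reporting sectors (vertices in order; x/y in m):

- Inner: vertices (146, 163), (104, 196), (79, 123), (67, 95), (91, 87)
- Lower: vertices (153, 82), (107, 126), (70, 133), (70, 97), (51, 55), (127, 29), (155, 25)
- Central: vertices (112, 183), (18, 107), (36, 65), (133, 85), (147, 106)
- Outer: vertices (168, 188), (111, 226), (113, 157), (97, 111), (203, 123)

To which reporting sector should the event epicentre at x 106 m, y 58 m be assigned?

Cast a ray rightward from (106, 58). For each polygon, the edges (by vertex number in listed order) whose endpoints lie on opposite sides of y = 58, where each meets that height, and whether that is right or left of the point:
Inner: no edge straddles that height → 0 crossings.
Lower: 4–5 at x≈52.4 (left), 7–1 at x≈153.8 (right) → 1 crossing.
Central: no edge straddles that height → 0 crossings.
Outer: no edge straddles that height → 0 crossings.
Only Lower has an odd count, so the point is inside Lower.

Lower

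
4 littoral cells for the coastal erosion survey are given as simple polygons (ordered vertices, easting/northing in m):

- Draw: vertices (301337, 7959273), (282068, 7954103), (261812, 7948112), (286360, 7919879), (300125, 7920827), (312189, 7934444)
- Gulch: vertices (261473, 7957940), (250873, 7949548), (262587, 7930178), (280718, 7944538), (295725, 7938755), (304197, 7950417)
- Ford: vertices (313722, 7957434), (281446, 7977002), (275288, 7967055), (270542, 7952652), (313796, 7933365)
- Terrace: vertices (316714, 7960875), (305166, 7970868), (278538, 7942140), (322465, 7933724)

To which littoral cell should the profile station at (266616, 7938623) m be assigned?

Cast a ray rightward from (266616, 7938623). For each polygon, the edges (by vertex number in listed order) whose endpoints lie on opposite sides of northing = 7938623, where each meets that height, and whether that is right or left of the point:
Draw: 3–4 at easting≈270062.5 (right), 6–1 at easting≈310362.5 (right) → 2 crossings.
Gulch: 2–3 at easting≈257479.9 (left), 3–4 at easting≈273249.7 (right) → 1 crossing.
Ford: 4–5 at easting≈302004.1 (right), 5–1 at easting≈313779.8 (right) → 2 crossings.
Terrace: 3–4 at easting≈296894.9 (right), 4–1 at easting≈321427.3 (right) → 2 crossings.
Only Gulch has an odd count, so the point is inside Gulch.

Gulch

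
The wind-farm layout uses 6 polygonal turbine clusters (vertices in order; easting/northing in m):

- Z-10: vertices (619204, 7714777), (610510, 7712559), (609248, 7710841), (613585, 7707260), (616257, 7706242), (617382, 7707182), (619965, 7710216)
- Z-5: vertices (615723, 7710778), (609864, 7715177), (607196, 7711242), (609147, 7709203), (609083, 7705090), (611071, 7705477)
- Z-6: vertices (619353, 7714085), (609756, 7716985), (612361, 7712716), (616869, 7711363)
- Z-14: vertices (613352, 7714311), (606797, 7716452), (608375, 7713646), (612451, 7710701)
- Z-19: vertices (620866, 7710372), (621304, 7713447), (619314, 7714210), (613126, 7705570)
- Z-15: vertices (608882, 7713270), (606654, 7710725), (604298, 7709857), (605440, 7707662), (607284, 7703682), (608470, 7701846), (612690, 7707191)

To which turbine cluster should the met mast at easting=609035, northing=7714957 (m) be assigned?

Z-14

Cast a ray rightward from (609035, 7714957). For each polygon, the edges (by vertex number in listed order) whose endpoints lie on opposite sides of northing = 7714957, where each meets that height, and whether that is right or left of the point:
Z-10: no edge straddles that height → 0 crossings.
Z-5: 1–2 at easting≈610157.0 (right), 2–3 at easting≈609714.8 (right) → 2 crossings.
Z-6: 1–2 at easting≈616467.3 (right), 2–3 at easting≈610993.5 (right) → 2 crossings.
Z-14: 1–2 at easting≈611374.2 (right), 2–3 at easting≈607637.7 (left) → 1 crossing.
Z-19: no edge straddles that height → 0 crossings.
Z-15: no edge straddles that height → 0 crossings.
Only Z-14 has an odd count, so the point is inside Z-14.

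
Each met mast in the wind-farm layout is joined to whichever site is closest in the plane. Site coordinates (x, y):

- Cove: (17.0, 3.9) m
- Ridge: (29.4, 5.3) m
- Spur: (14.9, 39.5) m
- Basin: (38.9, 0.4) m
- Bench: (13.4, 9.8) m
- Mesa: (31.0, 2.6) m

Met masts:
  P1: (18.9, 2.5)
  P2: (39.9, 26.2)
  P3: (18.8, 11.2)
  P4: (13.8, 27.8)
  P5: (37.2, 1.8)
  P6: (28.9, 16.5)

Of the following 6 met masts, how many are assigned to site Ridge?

2

P1 → Cove
P2 → Ridge
P3 → Bench
P4 → Spur
P5 → Basin
P6 → Ridge
2 of the 6 go to Ridge.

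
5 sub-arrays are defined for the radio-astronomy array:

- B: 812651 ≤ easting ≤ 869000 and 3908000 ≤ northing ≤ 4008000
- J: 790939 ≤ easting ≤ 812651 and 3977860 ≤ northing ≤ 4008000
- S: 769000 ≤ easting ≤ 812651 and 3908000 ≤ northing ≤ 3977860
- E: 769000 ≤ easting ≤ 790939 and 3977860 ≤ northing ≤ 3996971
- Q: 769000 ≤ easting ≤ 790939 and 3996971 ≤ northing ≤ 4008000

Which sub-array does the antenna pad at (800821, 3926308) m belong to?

S

The point has easting = 800821 and northing = 3926308.
Only S satisfies 769000 ≤ easting ≤ 812651 and 3908000 ≤ northing ≤ 3977860.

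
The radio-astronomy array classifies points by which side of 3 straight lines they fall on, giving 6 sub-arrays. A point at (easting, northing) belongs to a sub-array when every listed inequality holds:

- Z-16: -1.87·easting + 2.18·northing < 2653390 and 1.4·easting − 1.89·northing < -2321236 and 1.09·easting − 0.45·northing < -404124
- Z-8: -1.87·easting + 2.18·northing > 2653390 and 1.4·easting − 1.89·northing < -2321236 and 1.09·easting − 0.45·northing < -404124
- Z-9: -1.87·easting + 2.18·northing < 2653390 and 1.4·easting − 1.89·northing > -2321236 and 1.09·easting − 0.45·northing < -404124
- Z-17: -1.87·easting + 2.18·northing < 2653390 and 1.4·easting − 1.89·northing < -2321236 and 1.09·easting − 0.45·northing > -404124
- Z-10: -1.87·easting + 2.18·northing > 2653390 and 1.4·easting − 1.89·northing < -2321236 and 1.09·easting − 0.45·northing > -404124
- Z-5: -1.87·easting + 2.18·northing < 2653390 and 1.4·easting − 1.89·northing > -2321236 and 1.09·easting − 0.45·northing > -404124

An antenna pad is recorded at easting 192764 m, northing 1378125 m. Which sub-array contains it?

-1.87·192764 + 2.18·1378125 = 2643843.820, which is < 2653390
1.4·192764 − 1.89·1378125 = -2334786.650, which is < -2321236
1.09·192764 − 0.45·1378125 = -410043.490, which is < -404124
This sign pattern matches Z-16.

Z-16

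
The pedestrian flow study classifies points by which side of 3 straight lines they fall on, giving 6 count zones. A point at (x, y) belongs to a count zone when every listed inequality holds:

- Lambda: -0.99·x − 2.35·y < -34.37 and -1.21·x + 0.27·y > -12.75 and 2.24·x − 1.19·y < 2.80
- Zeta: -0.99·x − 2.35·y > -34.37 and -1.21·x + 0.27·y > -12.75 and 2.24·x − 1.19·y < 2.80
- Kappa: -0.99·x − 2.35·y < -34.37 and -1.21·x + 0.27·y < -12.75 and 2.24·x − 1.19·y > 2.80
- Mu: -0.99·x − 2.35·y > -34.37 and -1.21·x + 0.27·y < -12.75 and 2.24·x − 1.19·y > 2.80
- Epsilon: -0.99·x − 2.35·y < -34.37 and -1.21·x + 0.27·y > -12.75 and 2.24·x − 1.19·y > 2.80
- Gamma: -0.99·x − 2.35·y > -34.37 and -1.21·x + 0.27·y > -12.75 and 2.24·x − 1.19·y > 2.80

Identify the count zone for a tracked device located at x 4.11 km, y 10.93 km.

-0.99·4.11 − 2.35·10.93 = -29.754, which is > -34.37
-1.21·4.11 + 0.27·10.93 = -2.022, which is > -12.75
2.24·4.11 − 1.19·10.93 = -3.800, which is < 2.80
This sign pattern matches Zeta.

Zeta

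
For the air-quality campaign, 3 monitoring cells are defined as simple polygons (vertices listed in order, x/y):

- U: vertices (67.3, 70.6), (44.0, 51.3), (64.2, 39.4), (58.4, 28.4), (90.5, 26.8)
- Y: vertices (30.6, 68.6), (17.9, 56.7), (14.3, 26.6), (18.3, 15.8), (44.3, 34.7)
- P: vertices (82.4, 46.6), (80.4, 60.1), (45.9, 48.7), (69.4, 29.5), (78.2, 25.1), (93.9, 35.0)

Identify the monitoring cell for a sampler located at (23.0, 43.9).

Y

Cast a ray rightward from (23.0, 43.9). For each polygon, the edges (by vertex number in listed order) whose endpoints lie on opposite sides of y = 43.9, where each meets that height, and whether that is right or left of the point:
U: 2–3 at x≈56.56 (right), 5–1 at x≈81.44 (right) → 2 crossings.
Y: 2–3 at x≈16.37 (left), 5–1 at x≈40.58 (right) → 1 crossing.
P: 3–4 at x≈51.78 (right), 6–1 at x≈85.08 (right) → 2 crossings.
Only Y has an odd count, so the point is inside Y.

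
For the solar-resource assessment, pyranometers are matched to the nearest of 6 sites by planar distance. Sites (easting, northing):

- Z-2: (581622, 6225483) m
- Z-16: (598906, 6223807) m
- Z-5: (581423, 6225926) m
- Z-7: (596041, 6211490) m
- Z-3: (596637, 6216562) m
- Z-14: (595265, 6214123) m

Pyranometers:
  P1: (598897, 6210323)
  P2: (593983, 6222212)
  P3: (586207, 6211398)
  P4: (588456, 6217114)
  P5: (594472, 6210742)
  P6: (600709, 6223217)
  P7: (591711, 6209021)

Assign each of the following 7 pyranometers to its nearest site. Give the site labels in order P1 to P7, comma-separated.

P1 → Z-7 (d²=9518625.00)
P2 → Z-16 (d²=26779954.00)
P3 → Z-14 (d²=89472989.00)
P4 → Z-14 (d²=55308562.00)
P5 → Z-7 (d²=3021265.00)
P6 → Z-16 (d²=3598909.00)
P7 → Z-7 (d²=24844861.00)

Z-7, Z-16, Z-14, Z-14, Z-7, Z-16, Z-7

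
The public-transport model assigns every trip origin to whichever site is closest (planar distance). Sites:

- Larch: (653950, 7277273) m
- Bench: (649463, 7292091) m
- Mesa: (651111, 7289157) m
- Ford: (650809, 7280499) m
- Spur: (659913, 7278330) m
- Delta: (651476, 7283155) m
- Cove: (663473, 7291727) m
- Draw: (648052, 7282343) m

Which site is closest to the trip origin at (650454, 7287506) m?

Mesa

Squared distances to each site:
Larch: 116936305.000; Bench: 22004306.000; Mesa: 3157450.000; Ford: 49224074.000; Spur: 173671657.000; Delta: 19975685.000; Cove: 187311202.000; Draw: 32426173.000.
Minimum at Mesa.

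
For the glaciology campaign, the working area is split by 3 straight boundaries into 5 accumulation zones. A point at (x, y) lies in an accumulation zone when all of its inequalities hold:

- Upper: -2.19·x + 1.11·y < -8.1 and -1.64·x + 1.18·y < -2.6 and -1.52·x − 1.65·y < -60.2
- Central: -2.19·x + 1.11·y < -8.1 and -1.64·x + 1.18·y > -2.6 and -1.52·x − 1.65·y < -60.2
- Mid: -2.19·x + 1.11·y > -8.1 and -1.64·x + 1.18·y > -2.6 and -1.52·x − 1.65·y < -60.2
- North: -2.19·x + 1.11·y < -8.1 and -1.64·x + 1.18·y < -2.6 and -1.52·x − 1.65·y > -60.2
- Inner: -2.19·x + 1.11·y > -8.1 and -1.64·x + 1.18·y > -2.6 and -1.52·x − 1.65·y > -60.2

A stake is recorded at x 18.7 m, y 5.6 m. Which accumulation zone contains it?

-2.19·18.7 + 1.11·5.6 = -34.737, which is < -8.1
-1.64·18.7 + 1.18·5.6 = -24.060, which is < -2.6
-1.52·18.7 − 1.65·5.6 = -37.664, which is > -60.2
This sign pattern matches North.

North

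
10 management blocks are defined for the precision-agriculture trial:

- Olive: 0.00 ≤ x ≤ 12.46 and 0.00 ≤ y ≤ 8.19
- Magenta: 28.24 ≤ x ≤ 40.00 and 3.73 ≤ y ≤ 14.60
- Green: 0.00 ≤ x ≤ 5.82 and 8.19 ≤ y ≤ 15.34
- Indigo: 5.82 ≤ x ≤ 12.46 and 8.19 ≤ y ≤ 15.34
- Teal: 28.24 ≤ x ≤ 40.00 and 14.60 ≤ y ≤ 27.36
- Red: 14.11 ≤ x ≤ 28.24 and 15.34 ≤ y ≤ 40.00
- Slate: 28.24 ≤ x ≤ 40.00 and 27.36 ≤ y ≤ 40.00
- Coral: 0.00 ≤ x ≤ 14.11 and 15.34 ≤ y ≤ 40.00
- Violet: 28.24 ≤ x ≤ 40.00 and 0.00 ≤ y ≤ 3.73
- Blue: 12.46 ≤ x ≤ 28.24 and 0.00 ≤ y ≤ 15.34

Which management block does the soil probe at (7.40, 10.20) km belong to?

The point has x = 7.40 and y = 10.20.
Only Indigo satisfies 5.82 ≤ x ≤ 12.46 and 8.19 ≤ y ≤ 15.34.

Indigo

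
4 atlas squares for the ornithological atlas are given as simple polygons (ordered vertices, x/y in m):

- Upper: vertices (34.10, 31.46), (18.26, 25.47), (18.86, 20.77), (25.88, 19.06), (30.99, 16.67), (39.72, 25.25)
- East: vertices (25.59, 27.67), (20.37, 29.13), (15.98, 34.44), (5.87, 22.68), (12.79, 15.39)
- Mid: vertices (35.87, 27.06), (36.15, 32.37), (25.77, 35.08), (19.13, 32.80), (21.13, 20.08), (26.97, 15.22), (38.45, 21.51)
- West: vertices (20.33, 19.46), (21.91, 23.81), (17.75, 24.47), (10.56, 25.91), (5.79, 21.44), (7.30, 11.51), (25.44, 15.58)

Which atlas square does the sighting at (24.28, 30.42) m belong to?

Mid

Cast a ray rightward from (24.28, 30.42). For each polygon, the edges (by vertex number in listed order) whose endpoints lie on opposite sides of y = 30.42, where each meets that height, and whether that is right or left of the point:
Upper: 1–2 at x≈31.350 (right), 6–1 at x≈35.041 (right) → 2 crossings.
East: 2–3 at x≈19.304 (left), 3–4 at x≈12.524 (left) → 0 crossings.
Mid: 1–2 at x≈36.047 (right), 4–5 at x≈19.504 (left) → 1 crossing.
West: no edge straddles that height → 0 crossings.
Only Mid has an odd count, so the point is inside Mid.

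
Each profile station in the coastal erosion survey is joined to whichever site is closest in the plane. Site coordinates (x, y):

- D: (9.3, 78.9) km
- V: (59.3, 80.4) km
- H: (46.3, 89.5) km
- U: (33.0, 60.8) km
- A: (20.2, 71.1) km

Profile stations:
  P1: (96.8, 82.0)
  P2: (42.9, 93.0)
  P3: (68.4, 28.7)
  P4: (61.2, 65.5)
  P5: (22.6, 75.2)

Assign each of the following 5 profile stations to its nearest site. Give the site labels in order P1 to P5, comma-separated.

P1 → V (d²=1408.81)
P2 → H (d²=23.81)
P3 → U (d²=2283.57)
P4 → V (d²=225.62)
P5 → A (d²=22.57)

V, H, U, V, A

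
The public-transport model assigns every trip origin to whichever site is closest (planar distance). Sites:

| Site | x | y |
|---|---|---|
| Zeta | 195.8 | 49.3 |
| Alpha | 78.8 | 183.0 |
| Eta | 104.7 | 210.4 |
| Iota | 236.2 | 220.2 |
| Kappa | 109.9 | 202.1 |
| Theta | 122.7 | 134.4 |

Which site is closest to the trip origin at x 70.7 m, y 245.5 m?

Squared distances to each site:
Zeta: 54144.450; Alpha: 3971.860; Eta: 2388.010; Iota: 28030.340; Kappa: 3420.200; Theta: 15047.210.
Minimum at Eta.

Eta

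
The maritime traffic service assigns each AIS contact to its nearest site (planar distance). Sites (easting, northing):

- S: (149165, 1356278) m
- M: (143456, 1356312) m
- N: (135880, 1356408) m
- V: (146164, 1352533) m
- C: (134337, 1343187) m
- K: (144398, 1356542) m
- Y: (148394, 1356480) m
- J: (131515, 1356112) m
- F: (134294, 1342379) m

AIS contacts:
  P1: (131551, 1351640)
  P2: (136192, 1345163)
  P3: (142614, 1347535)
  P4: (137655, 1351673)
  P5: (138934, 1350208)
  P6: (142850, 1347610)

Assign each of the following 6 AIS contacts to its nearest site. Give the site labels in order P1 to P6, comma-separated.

J, C, V, N, N, V

P1 → J (d²=20000080.00)
P2 → C (d²=7345601.00)
P3 → V (d²=37582504.00)
P4 → N (d²=25570850.00)
P5 → N (d²=47766916.00)
P6 → V (d²=35218525.00)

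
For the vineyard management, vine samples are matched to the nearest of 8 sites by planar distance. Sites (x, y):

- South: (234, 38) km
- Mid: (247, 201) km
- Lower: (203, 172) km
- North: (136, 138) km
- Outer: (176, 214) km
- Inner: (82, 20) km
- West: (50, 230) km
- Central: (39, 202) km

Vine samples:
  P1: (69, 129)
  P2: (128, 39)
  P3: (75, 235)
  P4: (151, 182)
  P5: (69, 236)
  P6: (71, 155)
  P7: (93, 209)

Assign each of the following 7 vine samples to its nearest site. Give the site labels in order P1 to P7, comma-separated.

P1 → North (d²=4570.00)
P2 → Inner (d²=2477.00)
P3 → West (d²=650.00)
P4 → Outer (d²=1649.00)
P5 → West (d²=397.00)
P6 → Central (d²=3233.00)
P7 → West (d²=2290.00)

North, Inner, West, Outer, West, Central, West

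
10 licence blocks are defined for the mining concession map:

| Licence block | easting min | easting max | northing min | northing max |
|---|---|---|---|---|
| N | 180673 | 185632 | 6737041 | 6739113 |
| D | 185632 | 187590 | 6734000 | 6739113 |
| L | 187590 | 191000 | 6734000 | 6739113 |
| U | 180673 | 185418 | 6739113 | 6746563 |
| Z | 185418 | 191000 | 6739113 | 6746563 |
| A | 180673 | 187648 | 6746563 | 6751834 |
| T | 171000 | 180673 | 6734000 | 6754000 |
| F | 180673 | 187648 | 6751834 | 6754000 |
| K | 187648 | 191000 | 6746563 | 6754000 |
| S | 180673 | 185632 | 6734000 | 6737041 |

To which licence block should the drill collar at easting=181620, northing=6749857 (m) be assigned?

The point has easting = 181620 and northing = 6749857.
Only A satisfies 180673 ≤ easting ≤ 187648 and 6746563 ≤ northing ≤ 6751834.

A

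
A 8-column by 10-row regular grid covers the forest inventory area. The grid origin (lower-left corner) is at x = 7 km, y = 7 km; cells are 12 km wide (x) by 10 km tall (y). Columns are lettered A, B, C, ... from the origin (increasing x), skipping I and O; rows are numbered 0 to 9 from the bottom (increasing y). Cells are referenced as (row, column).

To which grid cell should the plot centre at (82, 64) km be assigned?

Column index: ⌊(82 − 7) / 12⌋ = ⌊6.250⌋ = 6 → column G
Row offset from origin: ⌊(64 − 7) / 10⌋ = ⌊5.700⌋ = 5 → row 5

(5, G)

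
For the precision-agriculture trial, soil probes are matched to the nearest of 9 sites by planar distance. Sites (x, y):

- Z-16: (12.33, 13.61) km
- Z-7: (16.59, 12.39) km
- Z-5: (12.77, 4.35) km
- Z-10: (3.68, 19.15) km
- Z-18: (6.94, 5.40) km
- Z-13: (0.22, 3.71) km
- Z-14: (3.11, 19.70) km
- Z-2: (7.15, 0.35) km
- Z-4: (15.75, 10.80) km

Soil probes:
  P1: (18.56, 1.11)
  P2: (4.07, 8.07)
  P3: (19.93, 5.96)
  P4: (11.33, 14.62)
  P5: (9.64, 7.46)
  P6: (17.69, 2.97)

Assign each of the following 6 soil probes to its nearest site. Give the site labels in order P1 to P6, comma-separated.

Z-5, Z-18, Z-4, Z-16, Z-18, Z-5

P1 → Z-5 (d²=44.02)
P2 → Z-18 (d²=15.37)
P3 → Z-4 (d²=40.90)
P4 → Z-16 (d²=2.02)
P5 → Z-18 (d²=11.53)
P6 → Z-5 (d²=26.11)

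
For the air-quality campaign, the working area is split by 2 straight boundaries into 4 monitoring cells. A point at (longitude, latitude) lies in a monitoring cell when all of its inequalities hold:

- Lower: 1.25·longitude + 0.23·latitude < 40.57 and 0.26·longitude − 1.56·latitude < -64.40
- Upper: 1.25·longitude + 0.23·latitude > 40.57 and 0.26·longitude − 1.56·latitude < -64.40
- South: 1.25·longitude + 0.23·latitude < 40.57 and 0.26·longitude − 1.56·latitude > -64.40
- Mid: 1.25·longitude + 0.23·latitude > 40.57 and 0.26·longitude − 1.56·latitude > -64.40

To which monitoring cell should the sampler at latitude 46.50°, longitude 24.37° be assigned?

Upper

1.25·24.37 + 0.23·46.50 = 41.157, which is > 40.57
0.26·24.37 − 1.56·46.50 = -66.204, which is < -64.40
This sign pattern matches Upper.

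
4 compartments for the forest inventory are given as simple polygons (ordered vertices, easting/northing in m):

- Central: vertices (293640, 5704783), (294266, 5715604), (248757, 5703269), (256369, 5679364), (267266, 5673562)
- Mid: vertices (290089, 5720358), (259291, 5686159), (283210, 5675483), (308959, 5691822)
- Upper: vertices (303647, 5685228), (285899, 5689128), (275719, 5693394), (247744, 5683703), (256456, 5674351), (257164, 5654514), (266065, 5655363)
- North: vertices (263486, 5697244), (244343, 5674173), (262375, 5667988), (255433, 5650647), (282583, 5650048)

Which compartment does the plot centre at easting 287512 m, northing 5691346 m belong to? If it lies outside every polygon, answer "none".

Cast a ray rightward from (287512, 5691346). For each polygon, the edges (by vertex number in listed order) whose endpoints lie on opposite sides of northing = 5691346, where each meets that height, and whether that is right or left of the point:
Central: 3–4 at easting≈252553.6 (left), 5–1 at easting≈282289.1 (left) → 0 crossings.
Mid: 1–2 at easting≈263962.2 (left), 3–4 at easting≈308208.9 (right) → 1 crossing.
Upper: 2–3 at easting≈280606.2 (left), 3–4 at easting≈269807.0 (left) → 0 crossings.
North: 1–2 at easting≈258592.2 (left), 5–1 at easting≈265872.5 (left) → 0 crossings.
Only Mid has an odd count, so the point is inside Mid.

Mid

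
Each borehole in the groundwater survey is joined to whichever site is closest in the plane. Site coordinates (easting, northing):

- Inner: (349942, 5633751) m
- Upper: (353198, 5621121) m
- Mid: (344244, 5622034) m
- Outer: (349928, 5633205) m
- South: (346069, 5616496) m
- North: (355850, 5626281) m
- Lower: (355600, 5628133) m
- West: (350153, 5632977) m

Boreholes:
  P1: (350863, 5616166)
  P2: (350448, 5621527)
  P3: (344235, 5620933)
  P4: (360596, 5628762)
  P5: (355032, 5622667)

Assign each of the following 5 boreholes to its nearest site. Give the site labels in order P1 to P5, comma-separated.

South, Upper, Mid, Lower, Upper

P1 → South (d²=23091336.00)
P2 → Upper (d²=7727336.00)
P3 → Mid (d²=1212282.00)
P4 → Lower (d²=25355657.00)
P5 → Upper (d²=5753672.00)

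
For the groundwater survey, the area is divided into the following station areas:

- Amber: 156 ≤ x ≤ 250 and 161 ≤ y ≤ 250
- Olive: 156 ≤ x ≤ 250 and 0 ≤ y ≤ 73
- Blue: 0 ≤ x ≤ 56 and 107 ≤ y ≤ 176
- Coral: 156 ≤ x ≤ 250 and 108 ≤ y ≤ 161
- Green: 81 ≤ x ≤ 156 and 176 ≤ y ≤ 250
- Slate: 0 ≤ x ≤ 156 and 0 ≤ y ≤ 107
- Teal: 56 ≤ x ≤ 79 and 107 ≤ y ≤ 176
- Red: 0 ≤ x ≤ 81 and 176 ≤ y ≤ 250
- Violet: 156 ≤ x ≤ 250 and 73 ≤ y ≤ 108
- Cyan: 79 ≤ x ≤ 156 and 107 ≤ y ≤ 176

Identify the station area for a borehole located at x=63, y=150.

Teal

The point has x = 63 and y = 150.
Only Teal satisfies 56 ≤ x ≤ 79 and 107 ≤ y ≤ 176.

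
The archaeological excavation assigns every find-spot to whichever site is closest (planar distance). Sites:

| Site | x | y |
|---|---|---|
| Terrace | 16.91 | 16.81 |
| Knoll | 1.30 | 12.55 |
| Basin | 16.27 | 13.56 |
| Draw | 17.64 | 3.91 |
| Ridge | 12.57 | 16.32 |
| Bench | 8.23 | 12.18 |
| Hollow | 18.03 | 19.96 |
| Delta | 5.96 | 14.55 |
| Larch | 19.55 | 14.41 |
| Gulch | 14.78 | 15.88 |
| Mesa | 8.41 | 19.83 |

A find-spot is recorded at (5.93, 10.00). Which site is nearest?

Bench

Squared distances to each site:
Terrace: 166.936; Knoll: 27.939; Basin: 119.589; Draw: 174.212; Ridge: 84.032; Bench: 10.042; Hollow: 245.612; Delta: 20.703; Larch: 204.953; Gulch: 112.897; Mesa: 102.779.
Minimum at Bench.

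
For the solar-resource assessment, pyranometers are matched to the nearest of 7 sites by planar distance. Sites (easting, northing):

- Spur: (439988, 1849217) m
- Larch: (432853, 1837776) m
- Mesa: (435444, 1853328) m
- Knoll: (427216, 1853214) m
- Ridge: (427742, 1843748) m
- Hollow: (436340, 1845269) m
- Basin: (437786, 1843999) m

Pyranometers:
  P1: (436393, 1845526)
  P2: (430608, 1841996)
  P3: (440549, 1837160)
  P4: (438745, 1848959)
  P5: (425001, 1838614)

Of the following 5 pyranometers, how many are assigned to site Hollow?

P1 → Hollow
P2 → Ridge
P3 → Basin
P4 → Spur
P5 → Ridge
1 of the 5 goes to Hollow.

1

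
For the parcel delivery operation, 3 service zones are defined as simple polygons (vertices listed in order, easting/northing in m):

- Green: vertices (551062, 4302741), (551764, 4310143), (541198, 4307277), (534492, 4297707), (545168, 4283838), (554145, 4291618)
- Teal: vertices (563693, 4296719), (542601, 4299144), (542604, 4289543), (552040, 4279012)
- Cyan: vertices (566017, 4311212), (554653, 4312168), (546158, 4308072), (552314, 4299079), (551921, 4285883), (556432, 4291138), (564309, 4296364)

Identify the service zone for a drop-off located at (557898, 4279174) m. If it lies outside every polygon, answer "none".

Cast a ray rightward from (557898, 4279174). For each polygon, the edges (by vertex number in listed order) whose endpoints lie on opposite sides of northing = 4279174, where each meets that height, and whether that is right or left of the point:
Green: no edge straddles that height → 0 crossings.
Teal: 3–4 at easting≈551894.8 (left), 4–1 at easting≈552146.6 (left) → 0 crossings.
Cyan: no edge straddles that height → 0 crossings.
All counts are even, so the point lies outside every listed polygon.

none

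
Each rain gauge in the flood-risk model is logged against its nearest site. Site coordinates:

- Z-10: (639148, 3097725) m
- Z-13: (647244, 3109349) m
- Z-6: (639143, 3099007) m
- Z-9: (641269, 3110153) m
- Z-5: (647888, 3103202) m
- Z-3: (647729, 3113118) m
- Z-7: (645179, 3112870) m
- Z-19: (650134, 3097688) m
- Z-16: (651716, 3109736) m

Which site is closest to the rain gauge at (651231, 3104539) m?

Z-5

Squared distances to each site:
Z-10: 192429485.000; Z-13: 39032269.000; Z-6: 176722768.000; Z-9: 130758440.000; Z-5: 12963218.000; Z-3: 85863245.000; Z-7: 106032265.000; Z-19: 48139610.000; Z-16: 27244034.000.
Minimum at Z-5.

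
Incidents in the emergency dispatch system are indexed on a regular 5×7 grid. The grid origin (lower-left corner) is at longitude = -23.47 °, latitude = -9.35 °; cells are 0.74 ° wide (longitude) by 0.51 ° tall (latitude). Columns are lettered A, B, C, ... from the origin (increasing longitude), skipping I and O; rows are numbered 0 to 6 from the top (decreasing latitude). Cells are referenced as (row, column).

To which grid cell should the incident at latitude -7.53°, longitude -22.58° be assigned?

(3, B)

Column index: ⌊(-22.58 − -23.47) / 0.74⌋ = ⌊1.203⌋ = 1 → column B
Row offset from origin: ⌊(-7.53 − -9.35) / 0.51⌋ = ⌊3.569⌋ = 3 → row 3 (counted from top)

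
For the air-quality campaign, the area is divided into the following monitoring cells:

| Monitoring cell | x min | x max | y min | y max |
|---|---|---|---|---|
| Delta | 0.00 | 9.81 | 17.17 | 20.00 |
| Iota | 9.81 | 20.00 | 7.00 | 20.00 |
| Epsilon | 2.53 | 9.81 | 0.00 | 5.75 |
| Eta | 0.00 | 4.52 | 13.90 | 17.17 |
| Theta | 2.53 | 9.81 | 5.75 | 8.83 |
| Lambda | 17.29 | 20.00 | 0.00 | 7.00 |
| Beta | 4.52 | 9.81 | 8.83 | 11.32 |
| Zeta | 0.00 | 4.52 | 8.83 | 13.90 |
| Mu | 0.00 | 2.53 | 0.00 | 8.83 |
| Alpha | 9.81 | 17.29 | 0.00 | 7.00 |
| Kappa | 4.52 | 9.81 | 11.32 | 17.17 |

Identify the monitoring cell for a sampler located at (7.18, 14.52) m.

The point has x = 7.18 and y = 14.52.
Only Kappa satisfies 4.52 ≤ x ≤ 9.81 and 11.32 ≤ y ≤ 17.17.

Kappa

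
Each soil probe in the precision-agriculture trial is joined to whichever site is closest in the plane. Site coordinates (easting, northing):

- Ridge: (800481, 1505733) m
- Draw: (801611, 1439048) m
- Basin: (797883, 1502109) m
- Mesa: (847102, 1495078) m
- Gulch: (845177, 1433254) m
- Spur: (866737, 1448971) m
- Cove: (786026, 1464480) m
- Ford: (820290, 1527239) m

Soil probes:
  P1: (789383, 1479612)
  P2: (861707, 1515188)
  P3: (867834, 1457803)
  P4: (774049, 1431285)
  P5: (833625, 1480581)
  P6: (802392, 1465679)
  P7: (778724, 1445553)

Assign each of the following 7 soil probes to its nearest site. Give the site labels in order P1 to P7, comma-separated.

P1 → Cove (d²=240246873.00)
P2 → Mesa (d²=617718125.00)
P3 → Spur (d²=79207633.00)
P4 → Draw (d²=819928013.00)
P5 → Mesa (d²=391792538.00)
P6 → Cove (d²=269283557.00)
P7 → Cove (d²=411550533.00)

Cove, Mesa, Spur, Draw, Mesa, Cove, Cove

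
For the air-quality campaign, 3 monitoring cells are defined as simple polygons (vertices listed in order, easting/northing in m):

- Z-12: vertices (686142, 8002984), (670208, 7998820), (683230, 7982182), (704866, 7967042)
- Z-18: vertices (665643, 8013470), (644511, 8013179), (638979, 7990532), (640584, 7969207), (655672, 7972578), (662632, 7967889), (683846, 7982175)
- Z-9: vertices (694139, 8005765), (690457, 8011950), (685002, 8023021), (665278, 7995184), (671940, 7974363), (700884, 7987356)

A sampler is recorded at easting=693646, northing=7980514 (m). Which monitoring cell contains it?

Z-12

Cast a ray rightward from (693646, 7980514). For each polygon, the edges (by vertex number in listed order) whose endpoints lie on opposite sides of northing = 7980514, where each meets that height, and whether that is right or left of the point:
Z-12: 3–4 at easting≈685613.7 (left), 4–1 at easting≈697847.8 (right) → 1 crossing.
Z-18: 3–4 at easting≈639733.0 (left), 6–7 at easting≈681379.5 (left) → 0 crossings.
Z-9: 4–5 at easting≈669971.9 (left), 5–6 at easting≈685642.3 (left) → 0 crossings.
Only Z-12 has an odd count, so the point is inside Z-12.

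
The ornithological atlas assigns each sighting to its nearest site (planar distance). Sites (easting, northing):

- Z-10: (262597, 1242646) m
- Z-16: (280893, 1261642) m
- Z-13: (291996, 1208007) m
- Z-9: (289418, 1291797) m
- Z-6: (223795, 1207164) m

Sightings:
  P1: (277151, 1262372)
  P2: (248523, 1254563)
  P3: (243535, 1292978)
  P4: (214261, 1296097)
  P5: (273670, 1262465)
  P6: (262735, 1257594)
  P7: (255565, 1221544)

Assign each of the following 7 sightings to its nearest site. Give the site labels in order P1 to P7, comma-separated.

P1 → Z-16 (d²=14535464.00)
P2 → Z-10 (d²=340092365.00)
P3 → Z-9 (d²=2106644450.00)
P4 → Z-10 (d²=5193378297.00)
P5 → Z-16 (d²=52849058.00)
P6 → Z-10 (d²=223461748.00)
P7 → Z-10 (d²=494743428.00)

Z-16, Z-10, Z-9, Z-10, Z-16, Z-10, Z-10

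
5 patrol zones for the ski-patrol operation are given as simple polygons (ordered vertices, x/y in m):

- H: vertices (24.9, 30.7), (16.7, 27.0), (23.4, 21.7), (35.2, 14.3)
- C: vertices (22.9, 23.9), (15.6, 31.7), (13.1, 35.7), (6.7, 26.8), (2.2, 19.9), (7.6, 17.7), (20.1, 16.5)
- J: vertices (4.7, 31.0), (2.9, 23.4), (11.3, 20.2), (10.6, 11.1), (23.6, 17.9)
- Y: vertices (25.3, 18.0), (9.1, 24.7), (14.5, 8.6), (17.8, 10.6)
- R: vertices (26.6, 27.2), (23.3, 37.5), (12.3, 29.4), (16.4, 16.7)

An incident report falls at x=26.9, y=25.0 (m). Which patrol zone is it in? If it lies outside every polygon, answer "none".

H

Cast a ray rightward from (26.9, 25.0). For each polygon, the edges (by vertex number in listed order) whose endpoints lie on opposite sides of y = 25.0, where each meets that height, and whether that is right or left of the point:
H: 2–3 at x≈19.23 (left), 4–1 at x≈28.48 (right) → 1 crossing.
C: 1–2 at x≈21.87 (left), 4–5 at x≈5.53 (left) → 0 crossings.
J: 1–2 at x≈3.28 (left), 5–1 at x≈13.36 (left) → 0 crossings.
Y: no edge straddles that height → 0 crossings.
R: 3–4 at x≈13.72 (left), 4–1 at x≈24.46 (left) → 0 crossings.
Only H has an odd count, so the point is inside H.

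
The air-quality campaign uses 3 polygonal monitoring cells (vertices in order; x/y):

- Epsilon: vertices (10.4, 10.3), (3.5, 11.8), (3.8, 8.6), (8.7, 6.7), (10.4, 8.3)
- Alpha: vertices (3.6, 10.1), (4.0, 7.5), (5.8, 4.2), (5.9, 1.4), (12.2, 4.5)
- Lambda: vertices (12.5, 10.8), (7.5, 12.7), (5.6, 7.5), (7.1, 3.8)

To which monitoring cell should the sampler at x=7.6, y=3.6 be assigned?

Cast a ray rightward from (7.6, 3.6). For each polygon, the edges (by vertex number in listed order) whose endpoints lie on opposite sides of y = 3.6, where each meets that height, and whether that is right or left of the point:
Epsilon: no edge straddles that height → 0 crossings.
Alpha: 3–4 at x≈5.82 (left), 4–5 at x≈10.37 (right) → 1 crossing.
Lambda: no edge straddles that height → 0 crossings.
Only Alpha has an odd count, so the point is inside Alpha.

Alpha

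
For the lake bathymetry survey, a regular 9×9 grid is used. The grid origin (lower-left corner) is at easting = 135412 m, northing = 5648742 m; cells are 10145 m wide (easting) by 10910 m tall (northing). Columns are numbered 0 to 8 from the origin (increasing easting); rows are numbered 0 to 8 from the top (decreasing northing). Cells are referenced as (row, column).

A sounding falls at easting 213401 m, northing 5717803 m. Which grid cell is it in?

(2, 7)

Column index: ⌊(213401 − 135412) / 10145⌋ = ⌊7.687⌋ = 7
Row offset from origin: ⌊(5717803 − 5648742) / 10910⌋ = ⌊6.330⌋ = 6 → row 2 (counted from top)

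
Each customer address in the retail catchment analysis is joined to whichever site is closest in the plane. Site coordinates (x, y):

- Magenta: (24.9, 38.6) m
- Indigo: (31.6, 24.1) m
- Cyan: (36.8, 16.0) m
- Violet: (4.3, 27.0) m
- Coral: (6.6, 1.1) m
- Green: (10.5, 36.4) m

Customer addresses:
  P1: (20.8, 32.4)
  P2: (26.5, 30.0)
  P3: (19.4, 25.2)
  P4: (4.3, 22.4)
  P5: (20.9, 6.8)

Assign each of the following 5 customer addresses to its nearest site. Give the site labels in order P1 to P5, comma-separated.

P1 → Magenta (d²=55.25)
P2 → Indigo (d²=60.82)
P3 → Indigo (d²=150.05)
P4 → Violet (d²=21.16)
P5 → Coral (d²=236.98)

Magenta, Indigo, Indigo, Violet, Coral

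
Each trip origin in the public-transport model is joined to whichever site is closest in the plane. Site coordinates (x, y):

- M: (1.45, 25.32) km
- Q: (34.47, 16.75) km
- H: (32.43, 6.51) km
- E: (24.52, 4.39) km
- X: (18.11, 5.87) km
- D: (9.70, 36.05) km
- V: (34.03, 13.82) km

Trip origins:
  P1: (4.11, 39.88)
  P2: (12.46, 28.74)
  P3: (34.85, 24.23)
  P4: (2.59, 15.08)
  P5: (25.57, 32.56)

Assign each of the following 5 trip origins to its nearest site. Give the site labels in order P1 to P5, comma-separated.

P1 → D (d²=45.92)
P2 → D (d²=61.05)
P3 → Q (d²=56.09)
P4 → M (d²=106.16)
P5 → D (d²=264.04)

D, D, Q, M, D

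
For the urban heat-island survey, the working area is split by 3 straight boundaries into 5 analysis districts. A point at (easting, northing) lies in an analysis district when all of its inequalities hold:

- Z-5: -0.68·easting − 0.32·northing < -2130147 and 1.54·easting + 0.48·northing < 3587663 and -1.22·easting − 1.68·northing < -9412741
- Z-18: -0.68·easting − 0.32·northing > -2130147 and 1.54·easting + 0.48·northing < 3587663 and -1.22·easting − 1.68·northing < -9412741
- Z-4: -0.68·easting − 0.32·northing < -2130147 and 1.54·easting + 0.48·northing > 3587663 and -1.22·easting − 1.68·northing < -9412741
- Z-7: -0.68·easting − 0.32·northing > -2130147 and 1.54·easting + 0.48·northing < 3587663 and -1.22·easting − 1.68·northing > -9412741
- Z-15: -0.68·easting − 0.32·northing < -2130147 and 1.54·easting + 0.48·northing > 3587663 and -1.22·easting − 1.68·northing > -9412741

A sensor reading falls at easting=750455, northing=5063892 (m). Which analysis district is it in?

-0.68·750455 − 0.32·5063892 = -2130754.840, which is < -2130147
1.54·750455 + 0.48·5063892 = 3586368.860, which is < 3587663
-1.22·750455 − 1.68·5063892 = -9422893.660, which is < -9412741
This sign pattern matches Z-5.

Z-5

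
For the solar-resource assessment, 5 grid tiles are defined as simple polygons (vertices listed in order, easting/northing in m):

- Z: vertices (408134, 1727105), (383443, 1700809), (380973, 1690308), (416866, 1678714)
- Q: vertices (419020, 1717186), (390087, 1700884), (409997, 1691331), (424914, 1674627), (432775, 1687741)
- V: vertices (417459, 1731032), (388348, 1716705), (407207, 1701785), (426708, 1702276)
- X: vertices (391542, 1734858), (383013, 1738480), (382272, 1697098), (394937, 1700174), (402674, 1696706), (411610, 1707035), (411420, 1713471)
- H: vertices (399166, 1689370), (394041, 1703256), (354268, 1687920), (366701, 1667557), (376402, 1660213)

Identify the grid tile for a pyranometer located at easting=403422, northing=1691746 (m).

Z

Cast a ray rightward from (403422, 1691746). For each polygon, the edges (by vertex number in listed order) whose endpoints lie on opposite sides of northing = 1691746, where each meets that height, and whether that is right or left of the point:
Z: 2–3 at easting≈381311.2 (left), 4–1 at easting≈414514.4 (right) → 1 crossing.
Q: 2–3 at easting≈409132.1 (right), 5–1 at easting≈430904.1 (right) → 2 crossings.
V: no edge straddles that height → 0 crossings.
X: no edge straddles that height → 0 crossings.
H: 1–2 at easting≈398289.1 (left), 2–3 at easting≈364190.5 (left) → 0 crossings.
Only Z has an odd count, so the point is inside Z.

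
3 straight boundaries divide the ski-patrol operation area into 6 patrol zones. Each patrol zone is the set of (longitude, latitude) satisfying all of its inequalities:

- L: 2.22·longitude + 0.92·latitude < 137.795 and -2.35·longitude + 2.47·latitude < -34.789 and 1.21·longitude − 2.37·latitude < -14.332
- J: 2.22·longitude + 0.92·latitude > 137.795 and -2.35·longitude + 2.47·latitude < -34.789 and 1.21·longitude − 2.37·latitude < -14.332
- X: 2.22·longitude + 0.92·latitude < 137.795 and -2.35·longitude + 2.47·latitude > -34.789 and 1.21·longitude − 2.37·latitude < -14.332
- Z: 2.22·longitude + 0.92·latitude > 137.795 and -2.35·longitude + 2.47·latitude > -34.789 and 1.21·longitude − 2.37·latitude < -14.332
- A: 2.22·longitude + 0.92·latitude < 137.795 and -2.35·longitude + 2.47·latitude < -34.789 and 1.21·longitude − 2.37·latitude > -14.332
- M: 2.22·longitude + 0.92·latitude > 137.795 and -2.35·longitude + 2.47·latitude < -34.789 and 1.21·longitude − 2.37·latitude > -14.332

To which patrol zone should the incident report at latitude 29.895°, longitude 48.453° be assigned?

2.22·48.453 + 0.92·29.895 = 135.069, which is < 137.795
-2.35·48.453 + 2.47·29.895 = -40.024, which is < -34.789
1.21·48.453 − 2.37·29.895 = -12.223, which is > -14.332
This sign pattern matches A.

A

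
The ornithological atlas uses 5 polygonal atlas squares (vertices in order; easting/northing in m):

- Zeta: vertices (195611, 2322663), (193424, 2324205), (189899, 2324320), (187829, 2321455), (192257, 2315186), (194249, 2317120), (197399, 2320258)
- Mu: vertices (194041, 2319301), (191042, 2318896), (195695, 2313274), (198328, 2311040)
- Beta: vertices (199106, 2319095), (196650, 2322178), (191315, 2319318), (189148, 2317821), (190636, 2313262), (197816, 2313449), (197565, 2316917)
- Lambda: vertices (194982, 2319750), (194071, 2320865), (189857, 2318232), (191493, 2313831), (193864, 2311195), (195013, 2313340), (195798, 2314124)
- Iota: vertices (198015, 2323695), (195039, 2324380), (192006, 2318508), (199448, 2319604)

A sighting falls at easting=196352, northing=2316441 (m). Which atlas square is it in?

Beta

Cast a ray rightward from (196352, 2316441). For each polygon, the edges (by vertex number in listed order) whose endpoints lie on opposite sides of northing = 2316441, where each meets that height, and whether that is right or left of the point:
Zeta: 4–5 at easting≈191370.6 (left), 5–6 at easting≈193549.6 (left) → 0 crossings.
Mu: 2–3 at easting≈193073.9 (left), 4–1 at easting≈195525.2 (left) → 0 crossings.
Beta: 4–5 at easting≈189598.4 (left), 6–7 at easting≈197599.5 (right) → 1 crossing.
Lambda: 3–4 at easting≈190522.8 (left), 7–1 at easting≈195461.9 (left) → 0 crossings.
Iota: no edge straddles that height → 0 crossings.
Only Beta has an odd count, so the point is inside Beta.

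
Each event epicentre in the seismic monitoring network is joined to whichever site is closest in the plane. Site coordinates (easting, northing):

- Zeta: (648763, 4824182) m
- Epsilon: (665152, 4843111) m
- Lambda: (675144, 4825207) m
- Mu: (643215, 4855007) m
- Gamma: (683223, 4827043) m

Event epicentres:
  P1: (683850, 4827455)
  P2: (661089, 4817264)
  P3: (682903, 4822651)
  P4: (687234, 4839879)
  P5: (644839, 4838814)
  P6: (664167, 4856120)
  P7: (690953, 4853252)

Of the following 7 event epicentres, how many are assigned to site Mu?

0

P1 → Gamma
P2 → Zeta
P3 → Gamma
P4 → Gamma
P5 → Zeta
P6 → Epsilon
P7 → Gamma
0 of the 7 go to Mu.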